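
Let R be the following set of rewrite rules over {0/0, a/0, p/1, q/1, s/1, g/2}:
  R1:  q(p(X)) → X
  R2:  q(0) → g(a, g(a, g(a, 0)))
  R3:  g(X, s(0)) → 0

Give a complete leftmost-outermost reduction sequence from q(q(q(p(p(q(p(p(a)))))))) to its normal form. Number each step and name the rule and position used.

a

1. q(q(q(p(p(q(p(p(a))))))))  →  q(q(p(q(p(p(a))))))   [R1 at 1.1]
2. q(q(p(q(p(p(a))))))  →  q(q(p(p(a))))   [R1 at 1]
3. q(q(p(p(a))))  →  q(p(a))   [R1 at 1]
4. q(p(a))  →  a   [R1 at ε]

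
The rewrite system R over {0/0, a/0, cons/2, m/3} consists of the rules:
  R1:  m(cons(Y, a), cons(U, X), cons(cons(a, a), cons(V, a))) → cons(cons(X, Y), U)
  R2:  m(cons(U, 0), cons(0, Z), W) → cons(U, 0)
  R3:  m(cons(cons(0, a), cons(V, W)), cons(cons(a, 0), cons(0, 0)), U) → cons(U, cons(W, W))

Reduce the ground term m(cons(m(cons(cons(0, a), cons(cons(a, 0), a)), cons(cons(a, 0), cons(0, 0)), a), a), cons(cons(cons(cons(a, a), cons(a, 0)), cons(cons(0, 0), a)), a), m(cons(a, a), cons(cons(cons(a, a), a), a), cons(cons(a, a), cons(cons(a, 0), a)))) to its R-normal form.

cons(cons(a, cons(a, cons(a, a))), cons(cons(cons(a, a), cons(a, 0)), cons(cons(0, 0), a)))

1. m(cons(m(cons(cons(0, a), cons(cons(a, 0), a)), cons(cons(a, 0), cons(0, 0)), a), a), cons(cons(cons(cons(a, a), cons(a, 0)), cons(cons(0, 0), a)), a), m(cons(a, a), cons(cons(cons(a, a), a), a), cons(cons(a, a), cons(cons(a, 0), a))))  →  m(cons(cons(a, cons(a, a)), a), cons(cons(cons(cons(a, a), cons(a, 0)), cons(cons(0, 0), a)), a), m(cons(a, a), cons(cons(cons(a, a), a), a), cons(cons(a, a), cons(cons(a, 0), a))))   [R3 at 1.1]
2. m(cons(cons(a, cons(a, a)), a), cons(cons(cons(cons(a, a), cons(a, 0)), cons(cons(0, 0), a)), a), m(cons(a, a), cons(cons(cons(a, a), a), a), cons(cons(a, a), cons(cons(a, 0), a))))  →  m(cons(cons(a, cons(a, a)), a), cons(cons(cons(cons(a, a), cons(a, 0)), cons(cons(0, 0), a)), a), cons(cons(a, a), cons(cons(a, a), a)))   [R1 at 3]
3. m(cons(cons(a, cons(a, a)), a), cons(cons(cons(cons(a, a), cons(a, 0)), cons(cons(0, 0), a)), a), cons(cons(a, a), cons(cons(a, a), a)))  →  cons(cons(a, cons(a, cons(a, a))), cons(cons(cons(a, a), cons(a, 0)), cons(cons(0, 0), a)))   [R1 at ε]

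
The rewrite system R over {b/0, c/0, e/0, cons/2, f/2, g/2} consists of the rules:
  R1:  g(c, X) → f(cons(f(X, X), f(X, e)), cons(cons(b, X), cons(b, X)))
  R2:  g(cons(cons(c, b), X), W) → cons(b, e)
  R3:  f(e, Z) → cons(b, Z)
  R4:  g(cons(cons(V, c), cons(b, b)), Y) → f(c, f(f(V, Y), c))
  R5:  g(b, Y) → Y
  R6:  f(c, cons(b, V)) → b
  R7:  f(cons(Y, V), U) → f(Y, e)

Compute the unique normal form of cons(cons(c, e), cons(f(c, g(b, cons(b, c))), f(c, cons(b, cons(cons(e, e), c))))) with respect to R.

cons(cons(c, e), cons(b, b))

1. cons(cons(c, e), cons(f(c, g(b, cons(b, c))), f(c, cons(b, cons(cons(e, e), c)))))  →  cons(cons(c, e), cons(f(c, cons(b, c)), f(c, cons(b, cons(cons(e, e), c)))))   [R5 at 2.1.2]
2. cons(cons(c, e), cons(f(c, cons(b, c)), f(c, cons(b, cons(cons(e, e), c)))))  →  cons(cons(c, e), cons(b, f(c, cons(b, cons(cons(e, e), c)))))   [R6 at 2.1]
3. cons(cons(c, e), cons(b, f(c, cons(b, cons(cons(e, e), c)))))  →  cons(cons(c, e), cons(b, b))   [R6 at 2.2]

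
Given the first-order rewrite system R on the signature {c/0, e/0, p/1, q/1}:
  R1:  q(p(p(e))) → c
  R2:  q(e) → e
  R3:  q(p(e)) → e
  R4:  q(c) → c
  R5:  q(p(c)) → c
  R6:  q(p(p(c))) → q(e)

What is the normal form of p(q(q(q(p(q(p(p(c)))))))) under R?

1. p(q(q(q(p(q(p(p(c))))))))  →  p(q(q(q(p(q(e))))))   [R6 at 1.1.1.1.1]
2. p(q(q(q(p(q(e))))))  →  p(q(q(q(p(e)))))   [R2 at 1.1.1.1.1]
3. p(q(q(q(p(e)))))  →  p(q(q(e)))   [R3 at 1.1.1]
4. p(q(q(e)))  →  p(q(e))   [R2 at 1.1]
5. p(q(e))  →  p(e)   [R2 at 1]

p(e)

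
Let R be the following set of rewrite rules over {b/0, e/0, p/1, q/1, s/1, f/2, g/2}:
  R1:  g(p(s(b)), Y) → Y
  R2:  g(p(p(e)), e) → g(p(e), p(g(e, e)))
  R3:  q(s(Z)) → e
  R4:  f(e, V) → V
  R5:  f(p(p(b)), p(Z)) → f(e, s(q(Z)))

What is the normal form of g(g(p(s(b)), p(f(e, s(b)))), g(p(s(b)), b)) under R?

1. g(g(p(s(b)), p(f(e, s(b)))), g(p(s(b)), b))  →  g(p(f(e, s(b))), g(p(s(b)), b))   [R1 at 1]
2. g(p(f(e, s(b))), g(p(s(b)), b))  →  g(p(s(b)), g(p(s(b)), b))   [R4 at 1.1]
3. g(p(s(b)), g(p(s(b)), b))  →  g(p(s(b)), b)   [R1 at ε]
4. g(p(s(b)), b)  →  b   [R1 at ε]

b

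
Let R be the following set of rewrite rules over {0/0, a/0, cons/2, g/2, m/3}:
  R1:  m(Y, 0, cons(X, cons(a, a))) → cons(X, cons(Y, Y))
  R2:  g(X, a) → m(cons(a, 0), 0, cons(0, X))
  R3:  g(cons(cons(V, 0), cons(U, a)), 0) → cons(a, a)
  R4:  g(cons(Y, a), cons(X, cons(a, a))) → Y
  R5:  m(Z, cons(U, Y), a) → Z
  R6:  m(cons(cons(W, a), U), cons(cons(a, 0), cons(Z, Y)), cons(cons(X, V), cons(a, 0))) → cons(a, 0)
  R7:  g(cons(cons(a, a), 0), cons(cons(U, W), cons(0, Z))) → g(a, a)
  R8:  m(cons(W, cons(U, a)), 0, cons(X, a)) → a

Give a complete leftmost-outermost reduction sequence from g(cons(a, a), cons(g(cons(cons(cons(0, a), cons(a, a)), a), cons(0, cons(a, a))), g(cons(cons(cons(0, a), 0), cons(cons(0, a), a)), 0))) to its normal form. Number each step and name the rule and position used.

1. g(cons(a, a), cons(g(cons(cons(cons(0, a), cons(a, a)), a), cons(0, cons(a, a))), g(cons(cons(cons(0, a), 0), cons(cons(0, a), a)), 0)))  →  g(cons(a, a), cons(cons(cons(0, a), cons(a, a)), g(cons(cons(cons(0, a), 0), cons(cons(0, a), a)), 0)))   [R4 at 2.1]
2. g(cons(a, a), cons(cons(cons(0, a), cons(a, a)), g(cons(cons(cons(0, a), 0), cons(cons(0, a), a)), 0)))  →  g(cons(a, a), cons(cons(cons(0, a), cons(a, a)), cons(a, a)))   [R3 at 2.2]
3. g(cons(a, a), cons(cons(cons(0, a), cons(a, a)), cons(a, a)))  →  a   [R4 at ε]

a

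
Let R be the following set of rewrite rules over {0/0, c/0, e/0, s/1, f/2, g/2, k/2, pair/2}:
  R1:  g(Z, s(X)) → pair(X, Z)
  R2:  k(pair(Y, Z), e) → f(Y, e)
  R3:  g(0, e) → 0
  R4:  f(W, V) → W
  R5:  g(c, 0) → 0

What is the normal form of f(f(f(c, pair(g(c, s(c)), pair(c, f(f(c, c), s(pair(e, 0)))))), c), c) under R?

c

1. f(f(f(c, pair(g(c, s(c)), pair(c, f(f(c, c), s(pair(e, 0)))))), c), c)  →  f(f(c, pair(g(c, s(c)), pair(c, f(f(c, c), s(pair(e, 0)))))), c)   [R4 at ε]
2. f(f(c, pair(g(c, s(c)), pair(c, f(f(c, c), s(pair(e, 0)))))), c)  →  f(c, pair(g(c, s(c)), pair(c, f(f(c, c), s(pair(e, 0))))))   [R4 at ε]
3. f(c, pair(g(c, s(c)), pair(c, f(f(c, c), s(pair(e, 0))))))  →  c   [R4 at ε]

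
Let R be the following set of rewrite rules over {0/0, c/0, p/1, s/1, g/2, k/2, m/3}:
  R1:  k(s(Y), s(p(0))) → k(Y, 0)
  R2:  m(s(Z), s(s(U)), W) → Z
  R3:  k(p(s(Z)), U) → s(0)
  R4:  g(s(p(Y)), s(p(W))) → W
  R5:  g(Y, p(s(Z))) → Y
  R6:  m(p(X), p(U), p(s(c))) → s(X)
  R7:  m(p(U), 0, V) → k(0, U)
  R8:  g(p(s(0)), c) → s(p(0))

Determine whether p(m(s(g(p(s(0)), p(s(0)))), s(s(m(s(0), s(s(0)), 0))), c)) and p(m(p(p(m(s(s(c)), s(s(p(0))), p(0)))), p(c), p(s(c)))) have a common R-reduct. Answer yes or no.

Reduce t₁ = p(m(s(g(p(s(0)), p(s(0)))), s(s(m(s(0), s(s(0)), 0))), c)):
1. p(m(s(g(p(s(0)), p(s(0)))), s(s(m(s(0), s(s(0)), 0))), c))  →  p(g(p(s(0)), p(s(0))))   [R2 at 1]
2. p(g(p(s(0)), p(s(0))))  →  p(p(s(0)))   [R5 at 1]

Reduce t₂ = p(m(p(p(m(s(s(c)), s(s(p(0))), p(0)))), p(c), p(s(c)))):
1. p(m(p(p(m(s(s(c)), s(s(p(0))), p(0)))), p(c), p(s(c))))  →  p(s(p(m(s(s(c)), s(s(p(0))), p(0)))))   [R6 at 1]
2. p(s(p(m(s(s(c)), s(s(p(0))), p(0)))))  →  p(s(p(s(c))))   [R2 at 1.1.1]

no — NF(t₁) = p(p(s(0))), NF(t₂) = p(s(p(s(c))))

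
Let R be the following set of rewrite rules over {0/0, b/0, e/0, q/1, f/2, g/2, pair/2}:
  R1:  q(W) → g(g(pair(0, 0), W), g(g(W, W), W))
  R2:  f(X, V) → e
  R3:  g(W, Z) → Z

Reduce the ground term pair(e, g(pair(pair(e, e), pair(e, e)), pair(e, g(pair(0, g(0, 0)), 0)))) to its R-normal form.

pair(e, pair(e, 0))

1. pair(e, g(pair(pair(e, e), pair(e, e)), pair(e, g(pair(0, g(0, 0)), 0))))  →  pair(e, pair(e, g(pair(0, g(0, 0)), 0)))   [R3 at 2]
2. pair(e, pair(e, g(pair(0, g(0, 0)), 0)))  →  pair(e, pair(e, 0))   [R3 at 2.2]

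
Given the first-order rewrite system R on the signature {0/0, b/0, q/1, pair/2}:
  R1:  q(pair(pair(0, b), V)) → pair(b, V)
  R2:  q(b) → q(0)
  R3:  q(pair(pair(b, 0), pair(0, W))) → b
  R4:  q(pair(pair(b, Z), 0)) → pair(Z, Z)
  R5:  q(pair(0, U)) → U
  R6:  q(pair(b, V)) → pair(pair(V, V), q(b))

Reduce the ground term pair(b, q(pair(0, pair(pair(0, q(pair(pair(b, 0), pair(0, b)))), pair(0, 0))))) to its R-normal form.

pair(b, pair(pair(0, b), pair(0, 0)))

1. pair(b, q(pair(0, pair(pair(0, q(pair(pair(b, 0), pair(0, b)))), pair(0, 0)))))  →  pair(b, pair(pair(0, q(pair(pair(b, 0), pair(0, b)))), pair(0, 0)))   [R5 at 2]
2. pair(b, pair(pair(0, q(pair(pair(b, 0), pair(0, b)))), pair(0, 0)))  →  pair(b, pair(pair(0, b), pair(0, 0)))   [R3 at 2.1.2]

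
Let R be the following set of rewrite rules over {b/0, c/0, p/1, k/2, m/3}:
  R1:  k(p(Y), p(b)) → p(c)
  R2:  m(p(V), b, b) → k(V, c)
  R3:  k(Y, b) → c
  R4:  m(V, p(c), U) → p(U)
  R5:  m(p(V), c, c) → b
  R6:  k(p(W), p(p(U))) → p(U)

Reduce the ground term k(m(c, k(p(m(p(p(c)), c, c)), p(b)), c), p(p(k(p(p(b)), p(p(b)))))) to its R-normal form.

p(p(b))

1. k(m(c, k(p(m(p(p(c)), c, c)), p(b)), c), p(p(k(p(p(b)), p(p(b))))))  →  k(m(c, p(c), c), p(p(k(p(p(b)), p(p(b))))))   [R1 at 1.2]
2. k(m(c, p(c), c), p(p(k(p(p(b)), p(p(b))))))  →  k(p(c), p(p(k(p(p(b)), p(p(b))))))   [R4 at 1]
3. k(p(c), p(p(k(p(p(b)), p(p(b))))))  →  p(k(p(p(b)), p(p(b))))   [R6 at ε]
4. p(k(p(p(b)), p(p(b))))  →  p(p(b))   [R6 at 1]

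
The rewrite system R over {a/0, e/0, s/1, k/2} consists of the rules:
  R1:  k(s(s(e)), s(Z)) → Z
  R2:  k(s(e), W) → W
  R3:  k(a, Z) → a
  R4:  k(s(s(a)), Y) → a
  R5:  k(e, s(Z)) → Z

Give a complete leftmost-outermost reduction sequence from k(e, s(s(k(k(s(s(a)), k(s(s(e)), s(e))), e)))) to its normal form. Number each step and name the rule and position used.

s(a)

1. k(e, s(s(k(k(s(s(a)), k(s(s(e)), s(e))), e))))  →  s(k(k(s(s(a)), k(s(s(e)), s(e))), e))   [R5 at ε]
2. s(k(k(s(s(a)), k(s(s(e)), s(e))), e))  →  s(k(a, e))   [R4 at 1.1]
3. s(k(a, e))  →  s(a)   [R3 at 1]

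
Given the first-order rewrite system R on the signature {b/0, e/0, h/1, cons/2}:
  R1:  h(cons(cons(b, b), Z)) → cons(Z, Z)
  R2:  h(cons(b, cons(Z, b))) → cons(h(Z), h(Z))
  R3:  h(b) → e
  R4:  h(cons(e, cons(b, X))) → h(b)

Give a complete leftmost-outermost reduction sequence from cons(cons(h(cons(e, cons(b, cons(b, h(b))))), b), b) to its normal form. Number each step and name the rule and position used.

cons(cons(e, b), b)

1. cons(cons(h(cons(e, cons(b, cons(b, h(b))))), b), b)  →  cons(cons(h(b), b), b)   [R4 at 1.1]
2. cons(cons(h(b), b), b)  →  cons(cons(e, b), b)   [R3 at 1.1]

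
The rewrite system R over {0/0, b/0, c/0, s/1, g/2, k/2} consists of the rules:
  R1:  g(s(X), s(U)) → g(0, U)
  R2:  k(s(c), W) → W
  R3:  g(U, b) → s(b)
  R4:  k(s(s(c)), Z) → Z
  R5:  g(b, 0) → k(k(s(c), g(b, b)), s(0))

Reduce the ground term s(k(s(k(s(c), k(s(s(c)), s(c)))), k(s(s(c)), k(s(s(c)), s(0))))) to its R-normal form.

s(s(0))

1. s(k(s(k(s(c), k(s(s(c)), s(c)))), k(s(s(c)), k(s(s(c)), s(0)))))  →  s(k(s(k(s(s(c)), s(c))), k(s(s(c)), k(s(s(c)), s(0)))))   [R2 at 1.1.1]
2. s(k(s(k(s(s(c)), s(c))), k(s(s(c)), k(s(s(c)), s(0)))))  →  s(k(s(s(c)), k(s(s(c)), k(s(s(c)), s(0)))))   [R4 at 1.1.1]
3. s(k(s(s(c)), k(s(s(c)), k(s(s(c)), s(0)))))  →  s(k(s(s(c)), k(s(s(c)), s(0))))   [R4 at 1]
4. s(k(s(s(c)), k(s(s(c)), s(0))))  →  s(k(s(s(c)), s(0)))   [R4 at 1]
5. s(k(s(s(c)), s(0)))  →  s(s(0))   [R4 at 1]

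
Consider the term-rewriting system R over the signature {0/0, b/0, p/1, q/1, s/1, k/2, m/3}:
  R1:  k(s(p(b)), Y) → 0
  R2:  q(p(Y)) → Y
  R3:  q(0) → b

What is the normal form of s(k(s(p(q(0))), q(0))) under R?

s(0)

1. s(k(s(p(q(0))), q(0)))  →  s(k(s(p(b)), q(0)))   [R3 at 1.1.1.1]
2. s(k(s(p(b)), q(0)))  →  s(0)   [R1 at 1]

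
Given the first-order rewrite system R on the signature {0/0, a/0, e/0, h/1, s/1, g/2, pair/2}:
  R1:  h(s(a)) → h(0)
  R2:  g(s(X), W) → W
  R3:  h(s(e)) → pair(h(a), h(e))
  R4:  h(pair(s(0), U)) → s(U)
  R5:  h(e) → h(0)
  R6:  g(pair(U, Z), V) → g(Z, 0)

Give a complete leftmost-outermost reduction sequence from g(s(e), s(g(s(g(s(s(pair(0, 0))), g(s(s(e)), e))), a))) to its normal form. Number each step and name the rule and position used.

1. g(s(e), s(g(s(g(s(s(pair(0, 0))), g(s(s(e)), e))), a)))  →  s(g(s(g(s(s(pair(0, 0))), g(s(s(e)), e))), a))   [R2 at ε]
2. s(g(s(g(s(s(pair(0, 0))), g(s(s(e)), e))), a))  →  s(a)   [R2 at 1]

s(a)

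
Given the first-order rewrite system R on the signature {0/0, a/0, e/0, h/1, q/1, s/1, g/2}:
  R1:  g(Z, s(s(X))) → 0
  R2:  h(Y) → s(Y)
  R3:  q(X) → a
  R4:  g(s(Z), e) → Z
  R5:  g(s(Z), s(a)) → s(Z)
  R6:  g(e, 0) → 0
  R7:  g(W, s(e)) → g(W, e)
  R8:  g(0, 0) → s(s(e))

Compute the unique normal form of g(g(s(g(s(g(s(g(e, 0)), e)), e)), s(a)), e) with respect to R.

0

1. g(g(s(g(s(g(s(g(e, 0)), e)), e)), s(a)), e)  →  g(s(g(s(g(s(g(e, 0)), e)), e)), e)   [R5 at 1]
2. g(s(g(s(g(s(g(e, 0)), e)), e)), e)  →  g(s(g(s(g(e, 0)), e)), e)   [R4 at ε]
3. g(s(g(s(g(e, 0)), e)), e)  →  g(s(g(e, 0)), e)   [R4 at ε]
4. g(s(g(e, 0)), e)  →  g(e, 0)   [R4 at ε]
5. g(e, 0)  →  0   [R6 at ε]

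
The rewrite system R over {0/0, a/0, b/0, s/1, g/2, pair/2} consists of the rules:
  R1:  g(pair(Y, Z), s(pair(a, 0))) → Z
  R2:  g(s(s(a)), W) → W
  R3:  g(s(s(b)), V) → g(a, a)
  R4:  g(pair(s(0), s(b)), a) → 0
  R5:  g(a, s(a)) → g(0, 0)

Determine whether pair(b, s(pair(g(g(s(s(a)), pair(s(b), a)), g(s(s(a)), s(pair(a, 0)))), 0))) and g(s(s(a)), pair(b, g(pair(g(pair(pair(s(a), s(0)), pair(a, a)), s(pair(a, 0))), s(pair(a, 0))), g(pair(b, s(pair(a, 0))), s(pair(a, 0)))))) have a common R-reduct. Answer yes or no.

yes — NF(t₁) = pair(b, s(pair(a, 0))), NF(t₂) = pair(b, s(pair(a, 0)))

Reduce t₁ = pair(b, s(pair(g(g(s(s(a)), pair(s(b), a)), g(s(s(a)), s(pair(a, 0)))), 0))):
1. pair(b, s(pair(g(g(s(s(a)), pair(s(b), a)), g(s(s(a)), s(pair(a, 0)))), 0)))  →  pair(b, s(pair(g(pair(s(b), a), g(s(s(a)), s(pair(a, 0)))), 0)))   [R2 at 2.1.1.1]
2. pair(b, s(pair(g(pair(s(b), a), g(s(s(a)), s(pair(a, 0)))), 0)))  →  pair(b, s(pair(g(pair(s(b), a), s(pair(a, 0))), 0)))   [R2 at 2.1.1.2]
3. pair(b, s(pair(g(pair(s(b), a), s(pair(a, 0))), 0)))  →  pair(b, s(pair(a, 0)))   [R1 at 2.1.1]

Reduce t₂ = g(s(s(a)), pair(b, g(pair(g(pair(pair(s(a), s(0)), pair(a, a)), s(pair(a, 0))), s(pair(a, 0))), g(pair(b, s(pair(a, 0))), s(pair(a, 0)))))):
1. g(s(s(a)), pair(b, g(pair(g(pair(pair(s(a), s(0)), pair(a, a)), s(pair(a, 0))), s(pair(a, 0))), g(pair(b, s(pair(a, 0))), s(pair(a, 0))))))  →  pair(b, g(pair(g(pair(pair(s(a), s(0)), pair(a, a)), s(pair(a, 0))), s(pair(a, 0))), g(pair(b, s(pair(a, 0))), s(pair(a, 0)))))   [R2 at ε]
2. pair(b, g(pair(g(pair(pair(s(a), s(0)), pair(a, a)), s(pair(a, 0))), s(pair(a, 0))), g(pair(b, s(pair(a, 0))), s(pair(a, 0)))))  →  pair(b, g(pair(pair(a, a), s(pair(a, 0))), g(pair(b, s(pair(a, 0))), s(pair(a, 0)))))   [R1 at 2.1.1]
3. pair(b, g(pair(pair(a, a), s(pair(a, 0))), g(pair(b, s(pair(a, 0))), s(pair(a, 0)))))  →  pair(b, g(pair(pair(a, a), s(pair(a, 0))), s(pair(a, 0))))   [R1 at 2.2]
4. pair(b, g(pair(pair(a, a), s(pair(a, 0))), s(pair(a, 0))))  →  pair(b, s(pair(a, 0)))   [R1 at 2]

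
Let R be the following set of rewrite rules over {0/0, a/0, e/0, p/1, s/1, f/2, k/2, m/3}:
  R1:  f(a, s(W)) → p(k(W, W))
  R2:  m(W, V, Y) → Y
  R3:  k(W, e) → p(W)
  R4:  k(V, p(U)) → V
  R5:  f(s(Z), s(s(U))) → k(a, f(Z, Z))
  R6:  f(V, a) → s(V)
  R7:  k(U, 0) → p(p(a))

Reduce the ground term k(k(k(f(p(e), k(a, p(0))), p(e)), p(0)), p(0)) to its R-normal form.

s(p(e))

1. k(k(k(f(p(e), k(a, p(0))), p(e)), p(0)), p(0))  →  k(k(f(p(e), k(a, p(0))), p(e)), p(0))   [R4 at ε]
2. k(k(f(p(e), k(a, p(0))), p(e)), p(0))  →  k(f(p(e), k(a, p(0))), p(e))   [R4 at ε]
3. k(f(p(e), k(a, p(0))), p(e))  →  f(p(e), k(a, p(0)))   [R4 at ε]
4. f(p(e), k(a, p(0)))  →  f(p(e), a)   [R4 at 2]
5. f(p(e), a)  →  s(p(e))   [R6 at ε]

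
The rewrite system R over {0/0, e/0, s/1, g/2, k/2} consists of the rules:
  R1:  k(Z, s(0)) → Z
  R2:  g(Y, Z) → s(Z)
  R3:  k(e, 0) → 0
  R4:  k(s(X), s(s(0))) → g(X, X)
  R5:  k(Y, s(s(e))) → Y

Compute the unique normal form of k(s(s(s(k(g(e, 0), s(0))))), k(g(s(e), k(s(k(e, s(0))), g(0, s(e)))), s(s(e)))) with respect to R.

1. k(s(s(s(k(g(e, 0), s(0))))), k(g(s(e), k(s(k(e, s(0))), g(0, s(e)))), s(s(e))))  →  k(s(s(s(g(e, 0)))), k(g(s(e), k(s(k(e, s(0))), g(0, s(e)))), s(s(e))))   [R1 at 1.1.1.1]
2. k(s(s(s(g(e, 0)))), k(g(s(e), k(s(k(e, s(0))), g(0, s(e)))), s(s(e))))  →  k(s(s(s(s(0)))), k(g(s(e), k(s(k(e, s(0))), g(0, s(e)))), s(s(e))))   [R2 at 1.1.1.1]
3. k(s(s(s(s(0)))), k(g(s(e), k(s(k(e, s(0))), g(0, s(e)))), s(s(e))))  →  k(s(s(s(s(0)))), g(s(e), k(s(k(e, s(0))), g(0, s(e)))))   [R5 at 2]
4. k(s(s(s(s(0)))), g(s(e), k(s(k(e, s(0))), g(0, s(e)))))  →  k(s(s(s(s(0)))), s(k(s(k(e, s(0))), g(0, s(e)))))   [R2 at 2]
5. k(s(s(s(s(0)))), s(k(s(k(e, s(0))), g(0, s(e)))))  →  k(s(s(s(s(0)))), s(k(s(e), g(0, s(e)))))   [R1 at 2.1.1.1]
6. k(s(s(s(s(0)))), s(k(s(e), g(0, s(e)))))  →  k(s(s(s(s(0)))), s(k(s(e), s(s(e)))))   [R2 at 2.1.2]
7. k(s(s(s(s(0)))), s(k(s(e), s(s(e)))))  →  k(s(s(s(s(0)))), s(s(e)))   [R5 at 2.1]
8. k(s(s(s(s(0)))), s(s(e)))  →  s(s(s(s(0))))   [R5 at ε]

s(s(s(s(0))))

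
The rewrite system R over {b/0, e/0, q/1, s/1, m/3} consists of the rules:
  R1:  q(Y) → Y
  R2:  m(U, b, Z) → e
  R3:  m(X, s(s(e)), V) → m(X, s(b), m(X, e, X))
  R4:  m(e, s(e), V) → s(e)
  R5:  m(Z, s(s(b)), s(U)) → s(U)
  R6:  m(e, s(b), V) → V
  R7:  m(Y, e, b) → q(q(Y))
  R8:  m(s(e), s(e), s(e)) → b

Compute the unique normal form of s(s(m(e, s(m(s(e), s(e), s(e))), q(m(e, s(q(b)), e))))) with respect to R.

s(s(e))

1. s(s(m(e, s(m(s(e), s(e), s(e))), q(m(e, s(q(b)), e)))))  →  s(s(m(e, s(b), q(m(e, s(q(b)), e)))))   [R8 at 1.1.2.1]
2. s(s(m(e, s(b), q(m(e, s(q(b)), e)))))  →  s(s(q(m(e, s(q(b)), e))))   [R6 at 1.1]
3. s(s(q(m(e, s(q(b)), e))))  →  s(s(m(e, s(q(b)), e)))   [R1 at 1.1]
4. s(s(m(e, s(q(b)), e)))  →  s(s(m(e, s(b), e)))   [R1 at 1.1.2.1]
5. s(s(m(e, s(b), e)))  →  s(s(e))   [R6 at 1.1]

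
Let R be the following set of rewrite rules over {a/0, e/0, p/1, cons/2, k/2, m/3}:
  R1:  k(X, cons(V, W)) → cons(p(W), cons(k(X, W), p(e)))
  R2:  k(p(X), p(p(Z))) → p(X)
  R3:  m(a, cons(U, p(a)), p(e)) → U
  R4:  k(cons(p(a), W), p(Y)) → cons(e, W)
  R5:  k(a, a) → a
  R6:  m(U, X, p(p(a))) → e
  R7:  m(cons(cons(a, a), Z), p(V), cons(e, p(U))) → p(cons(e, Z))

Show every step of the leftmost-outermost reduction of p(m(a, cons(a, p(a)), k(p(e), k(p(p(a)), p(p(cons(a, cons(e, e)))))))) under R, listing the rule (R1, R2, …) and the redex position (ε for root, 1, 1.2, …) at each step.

p(a)

1. p(m(a, cons(a, p(a)), k(p(e), k(p(p(a)), p(p(cons(a, cons(e, e))))))))  →  p(m(a, cons(a, p(a)), k(p(e), p(p(a)))))   [R2 at 1.3.2]
2. p(m(a, cons(a, p(a)), k(p(e), p(p(a)))))  →  p(m(a, cons(a, p(a)), p(e)))   [R2 at 1.3]
3. p(m(a, cons(a, p(a)), p(e)))  →  p(a)   [R3 at 1]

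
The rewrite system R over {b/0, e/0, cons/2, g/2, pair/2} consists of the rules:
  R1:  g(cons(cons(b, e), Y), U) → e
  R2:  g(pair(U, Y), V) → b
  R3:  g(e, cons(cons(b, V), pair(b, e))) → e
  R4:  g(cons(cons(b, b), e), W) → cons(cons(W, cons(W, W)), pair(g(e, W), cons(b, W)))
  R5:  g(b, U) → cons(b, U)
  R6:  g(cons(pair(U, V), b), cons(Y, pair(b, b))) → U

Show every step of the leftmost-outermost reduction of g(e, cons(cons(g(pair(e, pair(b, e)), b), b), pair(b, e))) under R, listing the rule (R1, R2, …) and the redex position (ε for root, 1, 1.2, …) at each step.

1. g(e, cons(cons(g(pair(e, pair(b, e)), b), b), pair(b, e)))  →  g(e, cons(cons(b, b), pair(b, e)))   [R2 at 2.1.1]
2. g(e, cons(cons(b, b), pair(b, e)))  →  e   [R3 at ε]

e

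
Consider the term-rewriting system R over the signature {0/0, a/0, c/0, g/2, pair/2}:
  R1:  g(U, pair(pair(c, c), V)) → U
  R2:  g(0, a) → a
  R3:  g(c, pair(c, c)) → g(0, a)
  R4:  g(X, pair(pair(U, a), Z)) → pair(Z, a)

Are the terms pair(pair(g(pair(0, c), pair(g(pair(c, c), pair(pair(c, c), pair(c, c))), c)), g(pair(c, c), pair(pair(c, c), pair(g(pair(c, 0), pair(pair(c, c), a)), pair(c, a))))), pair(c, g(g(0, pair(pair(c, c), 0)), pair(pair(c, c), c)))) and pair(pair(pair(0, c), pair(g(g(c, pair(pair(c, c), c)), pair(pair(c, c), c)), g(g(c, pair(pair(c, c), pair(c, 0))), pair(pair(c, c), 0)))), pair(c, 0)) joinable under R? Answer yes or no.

yes — NF(t₁) = pair(pair(pair(0, c), pair(c, c)), pair(c, 0)), NF(t₂) = pair(pair(pair(0, c), pair(c, c)), pair(c, 0))

Reduce t₁ = pair(pair(g(pair(0, c), pair(g(pair(c, c), pair(pair(c, c), pair(c, c))), c)), g(pair(c, c), pair(pair(c, c), pair(g(pair(c, 0), pair(pair(c, c), a)), pair(c, a))))), pair(c, g(g(0, pair(pair(c, c), 0)), pair(pair(c, c), c)))):
1. pair(pair(g(pair(0, c), pair(g(pair(c, c), pair(pair(c, c), pair(c, c))), c)), g(pair(c, c), pair(pair(c, c), pair(g(pair(c, 0), pair(pair(c, c), a)), pair(c, a))))), pair(c, g(g(0, pair(pair(c, c), 0)), pair(pair(c, c), c))))  →  pair(pair(g(pair(0, c), pair(pair(c, c), c)), g(pair(c, c), pair(pair(c, c), pair(g(pair(c, 0), pair(pair(c, c), a)), pair(c, a))))), pair(c, g(g(0, pair(pair(c, c), 0)), pair(pair(c, c), c))))   [R1 at 1.1.2.1]
2. pair(pair(g(pair(0, c), pair(pair(c, c), c)), g(pair(c, c), pair(pair(c, c), pair(g(pair(c, 0), pair(pair(c, c), a)), pair(c, a))))), pair(c, g(g(0, pair(pair(c, c), 0)), pair(pair(c, c), c))))  →  pair(pair(pair(0, c), g(pair(c, c), pair(pair(c, c), pair(g(pair(c, 0), pair(pair(c, c), a)), pair(c, a))))), pair(c, g(g(0, pair(pair(c, c), 0)), pair(pair(c, c), c))))   [R1 at 1.1]
3. pair(pair(pair(0, c), g(pair(c, c), pair(pair(c, c), pair(g(pair(c, 0), pair(pair(c, c), a)), pair(c, a))))), pair(c, g(g(0, pair(pair(c, c), 0)), pair(pair(c, c), c))))  →  pair(pair(pair(0, c), pair(c, c)), pair(c, g(g(0, pair(pair(c, c), 0)), pair(pair(c, c), c))))   [R1 at 1.2]
4. pair(pair(pair(0, c), pair(c, c)), pair(c, g(g(0, pair(pair(c, c), 0)), pair(pair(c, c), c))))  →  pair(pair(pair(0, c), pair(c, c)), pair(c, g(0, pair(pair(c, c), 0))))   [R1 at 2.2]
5. pair(pair(pair(0, c), pair(c, c)), pair(c, g(0, pair(pair(c, c), 0))))  →  pair(pair(pair(0, c), pair(c, c)), pair(c, 0))   [R1 at 2.2]

Reduce t₂ = pair(pair(pair(0, c), pair(g(g(c, pair(pair(c, c), c)), pair(pair(c, c), c)), g(g(c, pair(pair(c, c), pair(c, 0))), pair(pair(c, c), 0)))), pair(c, 0)):
1. pair(pair(pair(0, c), pair(g(g(c, pair(pair(c, c), c)), pair(pair(c, c), c)), g(g(c, pair(pair(c, c), pair(c, 0))), pair(pair(c, c), 0)))), pair(c, 0))  →  pair(pair(pair(0, c), pair(g(c, pair(pair(c, c), c)), g(g(c, pair(pair(c, c), pair(c, 0))), pair(pair(c, c), 0)))), pair(c, 0))   [R1 at 1.2.1]
2. pair(pair(pair(0, c), pair(g(c, pair(pair(c, c), c)), g(g(c, pair(pair(c, c), pair(c, 0))), pair(pair(c, c), 0)))), pair(c, 0))  →  pair(pair(pair(0, c), pair(c, g(g(c, pair(pair(c, c), pair(c, 0))), pair(pair(c, c), 0)))), pair(c, 0))   [R1 at 1.2.1]
3. pair(pair(pair(0, c), pair(c, g(g(c, pair(pair(c, c), pair(c, 0))), pair(pair(c, c), 0)))), pair(c, 0))  →  pair(pair(pair(0, c), pair(c, g(c, pair(pair(c, c), pair(c, 0))))), pair(c, 0))   [R1 at 1.2.2]
4. pair(pair(pair(0, c), pair(c, g(c, pair(pair(c, c), pair(c, 0))))), pair(c, 0))  →  pair(pair(pair(0, c), pair(c, c)), pair(c, 0))   [R1 at 1.2.2]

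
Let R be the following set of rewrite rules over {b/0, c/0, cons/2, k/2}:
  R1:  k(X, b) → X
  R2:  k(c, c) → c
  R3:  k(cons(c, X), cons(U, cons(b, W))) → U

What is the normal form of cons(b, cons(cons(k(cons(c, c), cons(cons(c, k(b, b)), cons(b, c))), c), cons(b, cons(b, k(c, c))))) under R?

1. cons(b, cons(cons(k(cons(c, c), cons(cons(c, k(b, b)), cons(b, c))), c), cons(b, cons(b, k(c, c)))))  →  cons(b, cons(cons(cons(c, k(b, b)), c), cons(b, cons(b, k(c, c)))))   [R3 at 2.1.1]
2. cons(b, cons(cons(cons(c, k(b, b)), c), cons(b, cons(b, k(c, c)))))  →  cons(b, cons(cons(cons(c, b), c), cons(b, cons(b, k(c, c)))))   [R1 at 2.1.1.2]
3. cons(b, cons(cons(cons(c, b), c), cons(b, cons(b, k(c, c)))))  →  cons(b, cons(cons(cons(c, b), c), cons(b, cons(b, c))))   [R2 at 2.2.2.2]

cons(b, cons(cons(cons(c, b), c), cons(b, cons(b, c))))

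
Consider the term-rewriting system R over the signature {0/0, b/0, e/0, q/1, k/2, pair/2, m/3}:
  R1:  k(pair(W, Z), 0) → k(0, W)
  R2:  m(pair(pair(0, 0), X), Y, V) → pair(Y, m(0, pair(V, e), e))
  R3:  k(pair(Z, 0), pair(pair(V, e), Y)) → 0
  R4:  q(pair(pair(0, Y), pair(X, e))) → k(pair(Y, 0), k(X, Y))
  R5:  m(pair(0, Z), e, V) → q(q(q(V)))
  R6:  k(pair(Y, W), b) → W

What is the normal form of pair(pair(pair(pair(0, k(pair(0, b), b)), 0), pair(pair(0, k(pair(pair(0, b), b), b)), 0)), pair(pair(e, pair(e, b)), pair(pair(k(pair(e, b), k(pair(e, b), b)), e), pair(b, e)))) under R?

1. pair(pair(pair(pair(0, k(pair(0, b), b)), 0), pair(pair(0, k(pair(pair(0, b), b), b)), 0)), pair(pair(e, pair(e, b)), pair(pair(k(pair(e, b), k(pair(e, b), b)), e), pair(b, e))))  →  pair(pair(pair(pair(0, b), 0), pair(pair(0, k(pair(pair(0, b), b), b)), 0)), pair(pair(e, pair(e, b)), pair(pair(k(pair(e, b), k(pair(e, b), b)), e), pair(b, e))))   [R6 at 1.1.1.2]
2. pair(pair(pair(pair(0, b), 0), pair(pair(0, k(pair(pair(0, b), b), b)), 0)), pair(pair(e, pair(e, b)), pair(pair(k(pair(e, b), k(pair(e, b), b)), e), pair(b, e))))  →  pair(pair(pair(pair(0, b), 0), pair(pair(0, b), 0)), pair(pair(e, pair(e, b)), pair(pair(k(pair(e, b), k(pair(e, b), b)), e), pair(b, e))))   [R6 at 1.2.1.2]
3. pair(pair(pair(pair(0, b), 0), pair(pair(0, b), 0)), pair(pair(e, pair(e, b)), pair(pair(k(pair(e, b), k(pair(e, b), b)), e), pair(b, e))))  →  pair(pair(pair(pair(0, b), 0), pair(pair(0, b), 0)), pair(pair(e, pair(e, b)), pair(pair(k(pair(e, b), b), e), pair(b, e))))   [R6 at 2.2.1.1.2]
4. pair(pair(pair(pair(0, b), 0), pair(pair(0, b), 0)), pair(pair(e, pair(e, b)), pair(pair(k(pair(e, b), b), e), pair(b, e))))  →  pair(pair(pair(pair(0, b), 0), pair(pair(0, b), 0)), pair(pair(e, pair(e, b)), pair(pair(b, e), pair(b, e))))   [R6 at 2.2.1.1]

pair(pair(pair(pair(0, b), 0), pair(pair(0, b), 0)), pair(pair(e, pair(e, b)), pair(pair(b, e), pair(b, e))))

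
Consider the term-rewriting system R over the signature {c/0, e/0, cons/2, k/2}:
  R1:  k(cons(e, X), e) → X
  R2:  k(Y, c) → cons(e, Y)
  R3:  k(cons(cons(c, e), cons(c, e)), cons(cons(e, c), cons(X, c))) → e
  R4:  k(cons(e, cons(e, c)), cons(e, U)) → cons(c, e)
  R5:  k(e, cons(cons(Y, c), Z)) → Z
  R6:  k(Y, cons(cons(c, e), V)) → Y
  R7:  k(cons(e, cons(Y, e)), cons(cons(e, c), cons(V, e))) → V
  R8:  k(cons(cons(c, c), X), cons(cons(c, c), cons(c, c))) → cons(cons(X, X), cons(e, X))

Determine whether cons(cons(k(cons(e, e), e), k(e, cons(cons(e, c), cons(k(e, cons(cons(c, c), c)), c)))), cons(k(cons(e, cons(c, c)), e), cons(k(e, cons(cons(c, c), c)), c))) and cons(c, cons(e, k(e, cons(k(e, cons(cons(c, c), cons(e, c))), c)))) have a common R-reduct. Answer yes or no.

Reduce t₁ = cons(cons(k(cons(e, e), e), k(e, cons(cons(e, c), cons(k(e, cons(cons(c, c), c)), c)))), cons(k(cons(e, cons(c, c)), e), cons(k(e, cons(cons(c, c), c)), c))):
1. cons(cons(k(cons(e, e), e), k(e, cons(cons(e, c), cons(k(e, cons(cons(c, c), c)), c)))), cons(k(cons(e, cons(c, c)), e), cons(k(e, cons(cons(c, c), c)), c)))  →  cons(cons(e, k(e, cons(cons(e, c), cons(k(e, cons(cons(c, c), c)), c)))), cons(k(cons(e, cons(c, c)), e), cons(k(e, cons(cons(c, c), c)), c)))   [R1 at 1.1]
2. cons(cons(e, k(e, cons(cons(e, c), cons(k(e, cons(cons(c, c), c)), c)))), cons(k(cons(e, cons(c, c)), e), cons(k(e, cons(cons(c, c), c)), c)))  →  cons(cons(e, cons(k(e, cons(cons(c, c), c)), c)), cons(k(cons(e, cons(c, c)), e), cons(k(e, cons(cons(c, c), c)), c)))   [R5 at 1.2]
3. cons(cons(e, cons(k(e, cons(cons(c, c), c)), c)), cons(k(cons(e, cons(c, c)), e), cons(k(e, cons(cons(c, c), c)), c)))  →  cons(cons(e, cons(c, c)), cons(k(cons(e, cons(c, c)), e), cons(k(e, cons(cons(c, c), c)), c)))   [R5 at 1.2.1]
4. cons(cons(e, cons(c, c)), cons(k(cons(e, cons(c, c)), e), cons(k(e, cons(cons(c, c), c)), c)))  →  cons(cons(e, cons(c, c)), cons(cons(c, c), cons(k(e, cons(cons(c, c), c)), c)))   [R1 at 2.1]
5. cons(cons(e, cons(c, c)), cons(cons(c, c), cons(k(e, cons(cons(c, c), c)), c)))  →  cons(cons(e, cons(c, c)), cons(cons(c, c), cons(c, c)))   [R5 at 2.2.1]

Reduce t₂ = cons(c, cons(e, k(e, cons(k(e, cons(cons(c, c), cons(e, c))), c)))):
1. cons(c, cons(e, k(e, cons(k(e, cons(cons(c, c), cons(e, c))), c))))  →  cons(c, cons(e, k(e, cons(cons(e, c), c))))   [R5 at 2.2.2.1]
2. cons(c, cons(e, k(e, cons(cons(e, c), c))))  →  cons(c, cons(e, c))   [R5 at 2.2]

no — NF(t₁) = cons(cons(e, cons(c, c)), cons(cons(c, c), cons(c, c))), NF(t₂) = cons(c, cons(e, c))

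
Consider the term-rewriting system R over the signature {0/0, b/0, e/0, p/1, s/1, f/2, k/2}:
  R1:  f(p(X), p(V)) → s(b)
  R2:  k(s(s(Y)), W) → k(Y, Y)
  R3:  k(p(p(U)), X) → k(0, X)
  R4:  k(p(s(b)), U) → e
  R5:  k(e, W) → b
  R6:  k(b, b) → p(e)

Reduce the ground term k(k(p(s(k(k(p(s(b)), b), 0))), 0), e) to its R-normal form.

1. k(k(p(s(k(k(p(s(b)), b), 0))), 0), e)  →  k(k(p(s(k(e, 0))), 0), e)   [R4 at 1.1.1.1.1]
2. k(k(p(s(k(e, 0))), 0), e)  →  k(k(p(s(b)), 0), e)   [R5 at 1.1.1.1]
3. k(k(p(s(b)), 0), e)  →  k(e, e)   [R4 at 1]
4. k(e, e)  →  b   [R5 at ε]

b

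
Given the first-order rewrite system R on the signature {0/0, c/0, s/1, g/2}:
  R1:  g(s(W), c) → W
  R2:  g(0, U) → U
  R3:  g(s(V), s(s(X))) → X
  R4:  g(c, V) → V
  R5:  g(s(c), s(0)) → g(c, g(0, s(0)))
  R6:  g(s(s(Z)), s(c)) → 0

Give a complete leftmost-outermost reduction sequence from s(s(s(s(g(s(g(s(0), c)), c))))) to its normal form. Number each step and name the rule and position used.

s(s(s(s(0))))

1. s(s(s(s(g(s(g(s(0), c)), c)))))  →  s(s(s(s(g(s(0), c)))))   [R1 at 1.1.1.1]
2. s(s(s(s(g(s(0), c)))))  →  s(s(s(s(0))))   [R1 at 1.1.1.1]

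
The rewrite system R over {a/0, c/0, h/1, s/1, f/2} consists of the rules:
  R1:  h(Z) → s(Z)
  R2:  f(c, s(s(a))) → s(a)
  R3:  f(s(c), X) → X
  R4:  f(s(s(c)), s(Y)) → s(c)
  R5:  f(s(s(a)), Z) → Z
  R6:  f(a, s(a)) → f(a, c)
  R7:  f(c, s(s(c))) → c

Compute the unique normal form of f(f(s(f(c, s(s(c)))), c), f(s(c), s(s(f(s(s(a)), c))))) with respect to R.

1. f(f(s(f(c, s(s(c)))), c), f(s(c), s(s(f(s(s(a)), c)))))  →  f(f(s(c), c), f(s(c), s(s(f(s(s(a)), c)))))   [R7 at 1.1.1]
2. f(f(s(c), c), f(s(c), s(s(f(s(s(a)), c)))))  →  f(c, f(s(c), s(s(f(s(s(a)), c)))))   [R3 at 1]
3. f(c, f(s(c), s(s(f(s(s(a)), c)))))  →  f(c, s(s(f(s(s(a)), c))))   [R3 at 2]
4. f(c, s(s(f(s(s(a)), c))))  →  f(c, s(s(c)))   [R5 at 2.1.1]
5. f(c, s(s(c)))  →  c   [R7 at ε]

c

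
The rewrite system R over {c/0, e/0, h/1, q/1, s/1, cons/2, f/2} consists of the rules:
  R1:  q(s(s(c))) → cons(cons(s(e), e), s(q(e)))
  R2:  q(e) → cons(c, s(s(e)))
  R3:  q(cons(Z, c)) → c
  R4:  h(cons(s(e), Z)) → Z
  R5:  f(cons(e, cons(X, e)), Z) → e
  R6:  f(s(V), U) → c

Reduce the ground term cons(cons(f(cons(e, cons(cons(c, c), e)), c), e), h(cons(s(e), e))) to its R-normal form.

1. cons(cons(f(cons(e, cons(cons(c, c), e)), c), e), h(cons(s(e), e)))  →  cons(cons(e, e), h(cons(s(e), e)))   [R5 at 1.1]
2. cons(cons(e, e), h(cons(s(e), e)))  →  cons(cons(e, e), e)   [R4 at 2]

cons(cons(e, e), e)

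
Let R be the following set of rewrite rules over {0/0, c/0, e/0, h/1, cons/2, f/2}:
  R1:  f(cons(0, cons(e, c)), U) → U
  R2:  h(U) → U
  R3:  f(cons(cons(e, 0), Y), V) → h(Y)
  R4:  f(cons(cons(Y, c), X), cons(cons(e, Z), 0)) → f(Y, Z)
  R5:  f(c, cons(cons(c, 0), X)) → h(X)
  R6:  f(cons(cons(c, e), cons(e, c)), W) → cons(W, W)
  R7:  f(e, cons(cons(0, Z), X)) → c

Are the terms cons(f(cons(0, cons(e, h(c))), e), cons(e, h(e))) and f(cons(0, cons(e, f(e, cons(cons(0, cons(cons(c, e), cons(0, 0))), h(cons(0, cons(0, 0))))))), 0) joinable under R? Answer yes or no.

no — NF(t₁) = cons(e, cons(e, e)), NF(t₂) = 0

Reduce t₁ = cons(f(cons(0, cons(e, h(c))), e), cons(e, h(e))):
1. cons(f(cons(0, cons(e, h(c))), e), cons(e, h(e)))  →  cons(f(cons(0, cons(e, c)), e), cons(e, h(e)))   [R2 at 1.1.2.2]
2. cons(f(cons(0, cons(e, c)), e), cons(e, h(e)))  →  cons(e, cons(e, h(e)))   [R1 at 1]
3. cons(e, cons(e, h(e)))  →  cons(e, cons(e, e))   [R2 at 2.2]

Reduce t₂ = f(cons(0, cons(e, f(e, cons(cons(0, cons(cons(c, e), cons(0, 0))), h(cons(0, cons(0, 0))))))), 0):
1. f(cons(0, cons(e, f(e, cons(cons(0, cons(cons(c, e), cons(0, 0))), h(cons(0, cons(0, 0))))))), 0)  →  f(cons(0, cons(e, c)), 0)   [R7 at 1.2.2]
2. f(cons(0, cons(e, c)), 0)  →  0   [R1 at ε]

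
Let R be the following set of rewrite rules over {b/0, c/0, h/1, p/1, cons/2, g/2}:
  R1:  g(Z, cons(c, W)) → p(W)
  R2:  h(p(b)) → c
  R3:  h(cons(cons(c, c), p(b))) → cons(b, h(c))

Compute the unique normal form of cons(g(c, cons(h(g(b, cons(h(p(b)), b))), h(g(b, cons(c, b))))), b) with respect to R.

1. cons(g(c, cons(h(g(b, cons(h(p(b)), b))), h(g(b, cons(c, b))))), b)  →  cons(g(c, cons(h(g(b, cons(c, b))), h(g(b, cons(c, b))))), b)   [R2 at 1.2.1.1.2.1]
2. cons(g(c, cons(h(g(b, cons(c, b))), h(g(b, cons(c, b))))), b)  →  cons(g(c, cons(h(p(b)), h(g(b, cons(c, b))))), b)   [R1 at 1.2.1.1]
3. cons(g(c, cons(h(p(b)), h(g(b, cons(c, b))))), b)  →  cons(g(c, cons(c, h(g(b, cons(c, b))))), b)   [R2 at 1.2.1]
4. cons(g(c, cons(c, h(g(b, cons(c, b))))), b)  →  cons(p(h(g(b, cons(c, b)))), b)   [R1 at 1]
5. cons(p(h(g(b, cons(c, b)))), b)  →  cons(p(h(p(b))), b)   [R1 at 1.1.1]
6. cons(p(h(p(b))), b)  →  cons(p(c), b)   [R2 at 1.1]

cons(p(c), b)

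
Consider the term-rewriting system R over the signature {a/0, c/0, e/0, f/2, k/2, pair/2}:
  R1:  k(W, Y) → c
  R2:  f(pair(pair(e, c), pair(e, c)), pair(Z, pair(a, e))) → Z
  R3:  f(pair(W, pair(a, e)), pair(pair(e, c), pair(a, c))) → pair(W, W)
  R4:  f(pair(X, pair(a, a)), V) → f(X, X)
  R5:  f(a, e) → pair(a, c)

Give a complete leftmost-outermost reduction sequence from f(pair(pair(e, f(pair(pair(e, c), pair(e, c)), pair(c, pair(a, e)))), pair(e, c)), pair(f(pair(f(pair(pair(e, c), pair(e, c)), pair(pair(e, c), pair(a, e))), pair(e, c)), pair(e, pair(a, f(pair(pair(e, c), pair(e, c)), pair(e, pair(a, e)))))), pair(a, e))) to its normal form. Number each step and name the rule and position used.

1. f(pair(pair(e, f(pair(pair(e, c), pair(e, c)), pair(c, pair(a, e)))), pair(e, c)), pair(f(pair(f(pair(pair(e, c), pair(e, c)), pair(pair(e, c), pair(a, e))), pair(e, c)), pair(e, pair(a, f(pair(pair(e, c), pair(e, c)), pair(e, pair(a, e)))))), pair(a, e)))  →  f(pair(pair(e, c), pair(e, c)), pair(f(pair(f(pair(pair(e, c), pair(e, c)), pair(pair(e, c), pair(a, e))), pair(e, c)), pair(e, pair(a, f(pair(pair(e, c), pair(e, c)), pair(e, pair(a, e)))))), pair(a, e)))   [R2 at 1.1.2]
2. f(pair(pair(e, c), pair(e, c)), pair(f(pair(f(pair(pair(e, c), pair(e, c)), pair(pair(e, c), pair(a, e))), pair(e, c)), pair(e, pair(a, f(pair(pair(e, c), pair(e, c)), pair(e, pair(a, e)))))), pair(a, e)))  →  f(pair(f(pair(pair(e, c), pair(e, c)), pair(pair(e, c), pair(a, e))), pair(e, c)), pair(e, pair(a, f(pair(pair(e, c), pair(e, c)), pair(e, pair(a, e))))))   [R2 at ε]
3. f(pair(f(pair(pair(e, c), pair(e, c)), pair(pair(e, c), pair(a, e))), pair(e, c)), pair(e, pair(a, f(pair(pair(e, c), pair(e, c)), pair(e, pair(a, e))))))  →  f(pair(pair(e, c), pair(e, c)), pair(e, pair(a, f(pair(pair(e, c), pair(e, c)), pair(e, pair(a, e))))))   [R2 at 1.1]
4. f(pair(pair(e, c), pair(e, c)), pair(e, pair(a, f(pair(pair(e, c), pair(e, c)), pair(e, pair(a, e))))))  →  f(pair(pair(e, c), pair(e, c)), pair(e, pair(a, e)))   [R2 at 2.2.2]
5. f(pair(pair(e, c), pair(e, c)), pair(e, pair(a, e)))  →  e   [R2 at ε]

e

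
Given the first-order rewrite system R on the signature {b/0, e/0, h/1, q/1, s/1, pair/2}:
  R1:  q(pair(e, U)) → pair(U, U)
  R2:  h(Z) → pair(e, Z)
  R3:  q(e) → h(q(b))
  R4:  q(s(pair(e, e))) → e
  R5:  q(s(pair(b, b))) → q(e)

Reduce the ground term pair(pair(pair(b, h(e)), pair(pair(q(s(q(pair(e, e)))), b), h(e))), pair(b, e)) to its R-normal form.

1. pair(pair(pair(b, h(e)), pair(pair(q(s(q(pair(e, e)))), b), h(e))), pair(b, e))  →  pair(pair(pair(b, pair(e, e)), pair(pair(q(s(q(pair(e, e)))), b), h(e))), pair(b, e))   [R2 at 1.1.2]
2. pair(pair(pair(b, pair(e, e)), pair(pair(q(s(q(pair(e, e)))), b), h(e))), pair(b, e))  →  pair(pair(pair(b, pair(e, e)), pair(pair(q(s(pair(e, e))), b), h(e))), pair(b, e))   [R1 at 1.2.1.1.1.1]
3. pair(pair(pair(b, pair(e, e)), pair(pair(q(s(pair(e, e))), b), h(e))), pair(b, e))  →  pair(pair(pair(b, pair(e, e)), pair(pair(e, b), h(e))), pair(b, e))   [R4 at 1.2.1.1]
4. pair(pair(pair(b, pair(e, e)), pair(pair(e, b), h(e))), pair(b, e))  →  pair(pair(pair(b, pair(e, e)), pair(pair(e, b), pair(e, e))), pair(b, e))   [R2 at 1.2.2]

pair(pair(pair(b, pair(e, e)), pair(pair(e, b), pair(e, e))), pair(b, e))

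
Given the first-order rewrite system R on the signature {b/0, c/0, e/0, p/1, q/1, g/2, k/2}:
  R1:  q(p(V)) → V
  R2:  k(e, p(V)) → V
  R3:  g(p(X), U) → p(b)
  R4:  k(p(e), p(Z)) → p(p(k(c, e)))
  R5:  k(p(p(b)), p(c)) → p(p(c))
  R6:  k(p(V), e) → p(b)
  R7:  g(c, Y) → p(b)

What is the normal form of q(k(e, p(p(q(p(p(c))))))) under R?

1. q(k(e, p(p(q(p(p(c)))))))  →  q(p(q(p(p(c)))))   [R2 at 1]
2. q(p(q(p(p(c)))))  →  q(p(p(c)))   [R1 at ε]
3. q(p(p(c)))  →  p(c)   [R1 at ε]

p(c)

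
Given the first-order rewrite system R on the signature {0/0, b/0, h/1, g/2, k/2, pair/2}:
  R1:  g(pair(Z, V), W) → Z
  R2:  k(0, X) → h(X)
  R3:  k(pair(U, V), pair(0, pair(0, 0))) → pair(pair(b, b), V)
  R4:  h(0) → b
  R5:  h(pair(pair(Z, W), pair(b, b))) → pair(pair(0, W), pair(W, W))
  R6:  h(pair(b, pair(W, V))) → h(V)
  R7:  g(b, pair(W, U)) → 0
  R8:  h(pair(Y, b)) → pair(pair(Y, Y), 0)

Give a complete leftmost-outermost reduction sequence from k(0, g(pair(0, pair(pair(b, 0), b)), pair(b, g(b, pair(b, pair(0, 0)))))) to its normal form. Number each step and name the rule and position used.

b

1. k(0, g(pair(0, pair(pair(b, 0), b)), pair(b, g(b, pair(b, pair(0, 0))))))  →  h(g(pair(0, pair(pair(b, 0), b)), pair(b, g(b, pair(b, pair(0, 0))))))   [R2 at ε]
2. h(g(pair(0, pair(pair(b, 0), b)), pair(b, g(b, pair(b, pair(0, 0))))))  →  h(0)   [R1 at 1]
3. h(0)  →  b   [R4 at ε]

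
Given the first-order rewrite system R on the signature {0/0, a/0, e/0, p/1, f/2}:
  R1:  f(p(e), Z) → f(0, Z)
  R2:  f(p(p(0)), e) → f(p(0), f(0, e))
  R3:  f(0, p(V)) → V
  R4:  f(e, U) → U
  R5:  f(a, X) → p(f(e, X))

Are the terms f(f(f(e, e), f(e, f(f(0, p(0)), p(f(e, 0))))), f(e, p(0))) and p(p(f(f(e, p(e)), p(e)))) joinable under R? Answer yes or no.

no — NF(t₁) = 0, NF(t₂) = p(p(e))

Reduce t₁ = f(f(f(e, e), f(e, f(f(0, p(0)), p(f(e, 0))))), f(e, p(0))):
1. f(f(f(e, e), f(e, f(f(0, p(0)), p(f(e, 0))))), f(e, p(0)))  →  f(f(e, f(e, f(f(0, p(0)), p(f(e, 0))))), f(e, p(0)))   [R4 at 1.1]
2. f(f(e, f(e, f(f(0, p(0)), p(f(e, 0))))), f(e, p(0)))  →  f(f(e, f(f(0, p(0)), p(f(e, 0)))), f(e, p(0)))   [R4 at 1]
3. f(f(e, f(f(0, p(0)), p(f(e, 0)))), f(e, p(0)))  →  f(f(f(0, p(0)), p(f(e, 0))), f(e, p(0)))   [R4 at 1]
4. f(f(f(0, p(0)), p(f(e, 0))), f(e, p(0)))  →  f(f(0, p(f(e, 0))), f(e, p(0)))   [R3 at 1.1]
5. f(f(0, p(f(e, 0))), f(e, p(0)))  →  f(f(e, 0), f(e, p(0)))   [R3 at 1]
6. f(f(e, 0), f(e, p(0)))  →  f(0, f(e, p(0)))   [R4 at 1]
7. f(0, f(e, p(0)))  →  f(0, p(0))   [R4 at 2]
8. f(0, p(0))  →  0   [R3 at ε]

Reduce t₂ = p(p(f(f(e, p(e)), p(e)))):
1. p(p(f(f(e, p(e)), p(e))))  →  p(p(f(p(e), p(e))))   [R4 at 1.1.1]
2. p(p(f(p(e), p(e))))  →  p(p(f(0, p(e))))   [R1 at 1.1]
3. p(p(f(0, p(e))))  →  p(p(e))   [R3 at 1.1]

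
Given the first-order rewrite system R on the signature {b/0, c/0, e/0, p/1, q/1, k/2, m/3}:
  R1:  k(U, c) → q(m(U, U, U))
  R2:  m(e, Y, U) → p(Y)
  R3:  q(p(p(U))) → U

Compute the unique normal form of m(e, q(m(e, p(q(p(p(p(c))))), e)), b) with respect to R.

1. m(e, q(m(e, p(q(p(p(p(c))))), e)), b)  →  p(q(m(e, p(q(p(p(p(c))))), e)))   [R2 at ε]
2. p(q(m(e, p(q(p(p(p(c))))), e)))  →  p(q(p(p(q(p(p(p(c))))))))   [R2 at 1.1]
3. p(q(p(p(q(p(p(p(c))))))))  →  p(q(p(p(p(c)))))   [R3 at 1]
4. p(q(p(p(p(c)))))  →  p(p(c))   [R3 at 1]

p(p(c))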